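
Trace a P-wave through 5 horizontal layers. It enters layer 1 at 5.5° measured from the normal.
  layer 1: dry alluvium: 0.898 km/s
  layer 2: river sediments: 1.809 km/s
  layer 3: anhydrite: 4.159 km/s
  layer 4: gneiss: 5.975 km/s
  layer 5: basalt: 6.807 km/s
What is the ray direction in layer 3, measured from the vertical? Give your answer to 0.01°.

26.35°

Snell's law across each interface conserves sin θ / V, so sin θ_3 = V_3·sin θ₁/V₁.
sin θ_3 = 4.159 × sin 5.5° / 0.898 = 0.4439.
θ_3 = arcsin 0.4439 = 26.35°.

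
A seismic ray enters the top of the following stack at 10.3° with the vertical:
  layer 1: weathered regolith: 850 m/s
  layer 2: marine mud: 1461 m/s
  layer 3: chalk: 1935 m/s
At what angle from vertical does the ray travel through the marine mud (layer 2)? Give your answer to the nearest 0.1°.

Ray parameter p = sin 10.3° / 850 = 2.1036e-04 s/m.
sin θ_2 = p·V_2 = 2.1036e-04 × 1461 = 0.3073.
θ_2 = arcsin 0.3073 = 17.90°.

17.9°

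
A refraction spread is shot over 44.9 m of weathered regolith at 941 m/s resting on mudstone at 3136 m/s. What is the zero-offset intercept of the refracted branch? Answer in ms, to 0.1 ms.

91.0 ms

tᵢ = 2h·√(V₂²−V₁²)/(V₁V₂).
√(V₂²−V₁²) = √(3136²−941²) = 2991.5 m/s.
tᵢ = 2·44.9·2991.5/(941·3136) = 0.09103 s.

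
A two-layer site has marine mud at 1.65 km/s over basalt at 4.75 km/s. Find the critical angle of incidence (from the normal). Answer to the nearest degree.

Critical incidence: sin θ_c = V₁/V₂ = 1.65/4.75 = 0.3474.
θ_c = arcsin 0.3474 = 20.33°.

20°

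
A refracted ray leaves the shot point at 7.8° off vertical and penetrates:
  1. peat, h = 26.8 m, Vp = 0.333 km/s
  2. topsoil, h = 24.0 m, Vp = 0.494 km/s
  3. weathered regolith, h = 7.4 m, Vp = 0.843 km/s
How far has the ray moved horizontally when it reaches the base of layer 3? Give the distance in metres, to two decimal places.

11.31 m

p = sin θ₁/V₁ = sin 7.8°/0.333 = 4.0755e-01 s/km is conserved through the stack.
Layer 1: θ = 7.80°; offset = 26.8·tan 7.80° = 3.6711 m.
Layer 2: sin θ = p·0.494 = 0.2013 → θ = 11.61°; offset = 24.0·tan 11.61° = 4.9330 m.
Layer 3: sin θ = p·0.843 = 0.3436 → θ = 20.09°; offset = 7.4·tan 20.09° = 2.7072 m.
Σ offsets = 11.3113 m.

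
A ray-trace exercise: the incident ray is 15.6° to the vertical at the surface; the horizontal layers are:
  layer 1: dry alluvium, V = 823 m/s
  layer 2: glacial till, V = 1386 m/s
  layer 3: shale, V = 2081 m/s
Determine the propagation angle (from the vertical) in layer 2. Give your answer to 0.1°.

Snell's law across each interface conserves sin θ / V, so sin θ_2 = V_2·sin θ₁/V₁.
sin θ_2 = 1386 × sin 15.6° / 823 = 0.4529.
θ_2 = arcsin 0.4529 = 26.93°.

26.9°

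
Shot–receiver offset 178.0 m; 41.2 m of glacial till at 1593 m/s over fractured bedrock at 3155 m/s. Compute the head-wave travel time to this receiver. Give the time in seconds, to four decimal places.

0.1011 s

θ_c = arcsin(V₁/V₂) = arcsin(1593/3155) = 30.33°, cos θ_c = 0.8632.
Intercept time tᵢ = 2h cos θ_c / V₁ = 2·41.2·0.8632/1593 = 0.04465 s.
t = x/V₂ + tᵢ = 178.0/3155 + 0.04465 = 0.10107 s.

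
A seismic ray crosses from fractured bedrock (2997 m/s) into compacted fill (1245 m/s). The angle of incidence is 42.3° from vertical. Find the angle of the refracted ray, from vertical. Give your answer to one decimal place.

16.2°

sin θ₁/V₁ = sin θ₂/V₂ ⇒ sin θ₂ = 1245·sin 42.3°/2997 = 1245·0.6730/2997 = 0.2796.
θ₂ = sin⁻¹(0.2796) = 16.24° (from vertical).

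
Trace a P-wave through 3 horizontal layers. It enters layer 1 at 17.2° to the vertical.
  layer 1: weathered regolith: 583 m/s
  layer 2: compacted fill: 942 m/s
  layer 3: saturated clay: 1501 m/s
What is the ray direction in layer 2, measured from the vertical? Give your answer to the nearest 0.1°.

28.5°

Ray parameter p = sin 17.2° / 583 = 5.0722e-04 s/m.
sin θ_2 = p·V_2 = 5.0722e-04 × 942 = 0.4778.
θ_2 = arcsin 0.4778 = 28.54°.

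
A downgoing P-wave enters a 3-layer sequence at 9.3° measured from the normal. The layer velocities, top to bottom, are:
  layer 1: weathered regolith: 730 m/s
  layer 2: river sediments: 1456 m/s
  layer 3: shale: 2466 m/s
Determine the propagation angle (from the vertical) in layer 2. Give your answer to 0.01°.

18.80°

Ray parameter p = sin 9.3° / 730 = 2.2138e-04 s/m.
sin θ_2 = p·V_2 = 2.2138e-04 × 1456 = 0.3223.
θ_2 = arcsin 0.3223 = 18.80°.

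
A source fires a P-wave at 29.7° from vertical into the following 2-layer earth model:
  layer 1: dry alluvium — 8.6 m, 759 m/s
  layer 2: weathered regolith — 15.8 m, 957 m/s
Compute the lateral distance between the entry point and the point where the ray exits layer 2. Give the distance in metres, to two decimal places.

Apply Snell's law at each interface; in layer i the horizontal offset is hᵢ·tan θᵢ.
Layer 1: θ = 29.70°; offset = 8.6·tan 29.70° = 4.9054 m.
Layer 2: sin θ = 957·sin 29.7°/759 = 0.6247, θ = 38.66°; offset = 15.8·tan 38.66° = 12.6405 m.
Σ offsets = 17.5458 m.

17.55 m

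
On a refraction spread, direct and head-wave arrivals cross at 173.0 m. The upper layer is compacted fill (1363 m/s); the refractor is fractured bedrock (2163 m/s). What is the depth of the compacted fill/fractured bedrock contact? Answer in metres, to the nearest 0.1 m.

h = (x_cross/2)·√((V₂−V₁)/(V₂+V₁)).
(V₂−V₁)/(V₂+V₁) = (2163−1363)/(2163+1363) = 0.2269; √ = 0.4763.
h = (173.0/2)·0.4763 = 41.20 m.

41.2 m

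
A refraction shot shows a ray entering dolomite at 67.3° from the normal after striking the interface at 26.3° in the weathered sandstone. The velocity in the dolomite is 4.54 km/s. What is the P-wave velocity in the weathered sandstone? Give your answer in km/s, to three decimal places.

2.180 km/s

Snell's law: sin 26.3°/V₁ = sin 67.3°/V₂.
V₁ = V₂·sin 26.3°/sin 67.3° = 4.54 × 0.4803 = 2.180 km/s.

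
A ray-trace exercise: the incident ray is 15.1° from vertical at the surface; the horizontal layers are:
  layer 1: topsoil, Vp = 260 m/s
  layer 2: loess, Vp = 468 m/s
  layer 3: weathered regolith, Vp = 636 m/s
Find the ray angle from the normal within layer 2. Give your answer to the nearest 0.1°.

Ray parameter p = sin 15.1° / 260 = 1.0019e-03 s/m.
sin θ_2 = p·V_2 = 1.0019e-03 × 468 = 0.4689.
θ_2 = 27.96° from the vertical.

28.0°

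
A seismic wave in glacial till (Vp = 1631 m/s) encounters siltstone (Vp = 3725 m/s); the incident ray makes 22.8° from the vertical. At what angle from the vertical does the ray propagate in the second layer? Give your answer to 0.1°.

62.3°

sin θ₁/V₁ = sin θ₂/V₂ ⇒ sin θ₂ = 3725·sin 22.8°/1631 = 3725·0.3875/1631 = 0.8850.
θ₂ = arcsin 0.8850 = 62.26° from the normal.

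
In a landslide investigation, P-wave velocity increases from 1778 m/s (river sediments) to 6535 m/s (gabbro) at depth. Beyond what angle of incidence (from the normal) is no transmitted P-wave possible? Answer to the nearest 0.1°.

15.8°

Critical incidence: sin θ_c = V₁/V₂ = 1778/6535 = 0.2721.
θ_c = arcsin 0.2721 = 15.79°.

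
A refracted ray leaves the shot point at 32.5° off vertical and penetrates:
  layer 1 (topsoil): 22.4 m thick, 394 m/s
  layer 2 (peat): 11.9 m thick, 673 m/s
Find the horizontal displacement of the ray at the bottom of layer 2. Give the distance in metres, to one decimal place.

p = sin θ₁/V₁ = sin 32.5°/394 = 1.3637e-03 s/m is conserved through the stack.
Layer 1: θ = 32.50°; offset = 22.4·tan 32.50° = 14.270 m.
Layer 2: sin θ = p·673 = 0.9178 → θ = 66.60°; offset = 11.9·tan 66.60° = 27.503 m.
Σ offsets = 41.773 m.

41.8 m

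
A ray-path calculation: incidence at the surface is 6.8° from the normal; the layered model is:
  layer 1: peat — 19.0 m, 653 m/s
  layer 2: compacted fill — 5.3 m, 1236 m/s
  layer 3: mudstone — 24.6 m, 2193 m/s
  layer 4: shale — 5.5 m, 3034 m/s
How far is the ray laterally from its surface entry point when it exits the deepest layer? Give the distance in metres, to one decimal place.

p = sin θ₁/V₁ = sin 6.8°/653 = 1.8132e-04 s/m is conserved through the stack.
Layer 1: θ = 6.80°; offset = 19.0·tan 6.80° = 2.266 m.
Layer 2: sin θ = p·1236 = 0.2241 → θ = 12.95°; offset = 5.3·tan 12.95° = 1.219 m.
Layer 3: sin θ = p·2193 = 0.3976 → θ = 23.43°; offset = 24.6·tan 23.43° = 10.661 m.
Layer 4: sin θ = p·3034 = 0.5501 → θ = 33.38°; offset = 5.5·tan 33.38° = 3.623 m.
Σ offsets = 17.769 m.

17.8 m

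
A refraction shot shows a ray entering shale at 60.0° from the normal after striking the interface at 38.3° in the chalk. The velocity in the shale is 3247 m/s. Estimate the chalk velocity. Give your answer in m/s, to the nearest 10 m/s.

2320 m/s

sin 38.3° = 0.6198; sin 60.0° = 0.8660.
V₁ = V₂·(sin θ₁/sin θ₂) = 3247·(0.6198/0.8660) = 2323.75 m/s.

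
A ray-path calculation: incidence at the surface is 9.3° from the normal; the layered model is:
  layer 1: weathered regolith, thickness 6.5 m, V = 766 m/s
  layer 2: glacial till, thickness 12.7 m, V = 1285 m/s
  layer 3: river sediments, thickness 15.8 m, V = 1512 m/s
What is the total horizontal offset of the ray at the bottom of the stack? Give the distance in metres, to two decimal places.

Apply Snell's law at each interface; in layer i the horizontal offset is hᵢ·tan θᵢ.
Layer 1: θ = 9.30°; offset = 6.5·tan 9.30° = 1.0644 m.
Layer 2: sin θ = 1285·sin 9.3°/766 = 0.2711, θ = 15.73°; offset = 12.7·tan 15.73° = 3.5769 m.
Layer 3: sin θ = 1512·sin 9.3°/766 = 0.3190, θ = 18.60°; offset = 15.8·tan 18.60° = 5.3178 m.
Σ offsets = 9.9591 m.

9.96 m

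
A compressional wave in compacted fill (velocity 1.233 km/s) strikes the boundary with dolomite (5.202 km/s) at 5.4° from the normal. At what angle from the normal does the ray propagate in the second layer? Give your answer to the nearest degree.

Snell's law: sin θ₂ = (V₂/V₁)·sin θ₁ = (5.202/1.233)·sin 5.4° = 0.3970.
θ₂ = arcsin 0.3970 = 23.39° from the normal.

23°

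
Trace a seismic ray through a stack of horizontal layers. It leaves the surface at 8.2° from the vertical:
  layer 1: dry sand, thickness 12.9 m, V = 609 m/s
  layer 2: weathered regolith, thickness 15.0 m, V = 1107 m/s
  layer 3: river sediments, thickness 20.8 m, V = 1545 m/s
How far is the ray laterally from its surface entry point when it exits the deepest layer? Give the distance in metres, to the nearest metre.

p = sin θ₁/V₁ = sin 8.2°/609 = 2.3420e-04 s/m is conserved through the stack.
Layer 1: θ = 8.20°; offset = 12.9·tan 8.20° = 1.859 m.
Layer 2: sin θ = p·1107 = 0.2593 → θ = 15.03°; offset = 15.0·tan 15.03° = 4.027 m.
Layer 3: sin θ = p·1545 = 0.3618 → θ = 21.21°; offset = 20.8·tan 21.21° = 8.073 m.
Σ offsets = 13.959 m.

14 m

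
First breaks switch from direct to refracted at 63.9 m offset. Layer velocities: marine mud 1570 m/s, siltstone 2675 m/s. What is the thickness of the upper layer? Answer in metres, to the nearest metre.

x_cross = 2h·√((V₂+V₁)/(V₂−V₁)) → h = x_cross / (2·√((V₂+V₁)/(V₂−V₁))).
√((V₂+V₁)/(V₂−V₁)) = √((2675+1570)/(2675−1570)) = 1.9600.
h = 63.9 / (2·1.9600) = 16.30 m.

16 m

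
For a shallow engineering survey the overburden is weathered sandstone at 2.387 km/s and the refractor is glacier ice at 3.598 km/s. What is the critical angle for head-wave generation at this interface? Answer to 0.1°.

At critical incidence the refracted ray runs along the interface (θ₂ = 90°), so sin θ_c = V₁/V₂.
θ_c = arcsin(2.387/3.598) = arcsin 0.6634 = 41.56°.

41.6°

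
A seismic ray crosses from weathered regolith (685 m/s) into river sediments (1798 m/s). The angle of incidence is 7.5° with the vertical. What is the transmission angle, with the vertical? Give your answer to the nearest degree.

sin θ₁/V₁ = sin θ₂/V₂ ⇒ sin θ₂ = 1798·sin 7.5°/685 = 1798·0.1305/685 = 0.3426.
θ₂ = sin⁻¹(0.3426) = 20.04° (from vertical).

20°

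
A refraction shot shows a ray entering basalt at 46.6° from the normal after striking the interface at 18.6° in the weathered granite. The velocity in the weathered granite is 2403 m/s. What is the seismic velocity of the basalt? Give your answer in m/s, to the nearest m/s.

sin 18.6° = 0.3190; sin 46.6° = 0.7266.
V₂ = V₁·(sin θ₂/sin θ₁) = 2403·(0.7266/0.3190) = 5473.92 m/s.

5474 m/s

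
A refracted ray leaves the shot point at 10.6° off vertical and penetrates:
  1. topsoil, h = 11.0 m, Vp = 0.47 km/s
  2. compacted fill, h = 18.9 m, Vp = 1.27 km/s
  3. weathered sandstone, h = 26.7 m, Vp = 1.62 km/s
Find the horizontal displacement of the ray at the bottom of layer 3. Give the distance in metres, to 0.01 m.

p = sin θ₁/V₁ = sin 10.6°/0.47 = 3.9139e-01 s/km is conserved through the stack.
Layer 1: θ = 10.60°; offset = 11.0·tan 10.60° = 2.0586 m.
Layer 2: sin θ = p·1.27 = 0.4971 → θ = 29.81°; offset = 18.9·tan 29.81° = 10.8266 m.
Layer 3: sin θ = p·1.62 = 0.6340 → θ = 39.35°; offset = 26.7·tan 39.35° = 21.8920 m.
Summing the layer offsets gives 34.7772 m.

34.78 m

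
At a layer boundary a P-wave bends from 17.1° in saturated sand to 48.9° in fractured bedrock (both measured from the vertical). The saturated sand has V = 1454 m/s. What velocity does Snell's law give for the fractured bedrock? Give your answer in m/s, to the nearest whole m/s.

3726 m/s

Snell's law: sin 17.1°/V₁ = sin 48.9°/V₂.
V₂ = V₁·sin 48.9°/sin 17.1° = 1454 × 2.5628 = 3726.30 m/s.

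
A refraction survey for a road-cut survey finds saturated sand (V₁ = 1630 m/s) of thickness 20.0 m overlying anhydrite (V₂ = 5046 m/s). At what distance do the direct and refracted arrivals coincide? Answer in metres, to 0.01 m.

x_cross = 2h·√((V₂+V₁)/(V₂−V₁)).
(V₂+V₁)/(V₂−V₁) = (5046+1630)/(5046−1630) = 1.9543; √ = 1.3980.
x_cross = 2·20.0·1.3980 = 55.92 m.

55.92 m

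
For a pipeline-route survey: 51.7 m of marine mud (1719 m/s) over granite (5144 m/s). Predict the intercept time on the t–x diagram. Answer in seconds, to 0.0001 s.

0.0567 s

tᵢ = 2h·√(V₂²−V₁²)/(V₁V₂).
√(V₂²−V₁²) = √(5144²−1719²) = 4848.3 m/s.
tᵢ = 2·51.7·4848.3/(1719·5144) = 0.05669 s.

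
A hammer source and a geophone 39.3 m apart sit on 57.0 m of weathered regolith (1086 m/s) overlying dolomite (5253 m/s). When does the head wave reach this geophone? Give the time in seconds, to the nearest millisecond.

θ_c = arcsin(V₁/V₂) = arcsin(1086/5253) = 11.93°, cos θ_c = 0.9784.
Intercept time tᵢ = 2h cos θ_c / V₁ = 2·57.0·0.9784/1086 = 0.10270 s.
t = x/V₂ + tᵢ = 39.3/5253 + 0.10270 = 0.11019 s.

0.110 s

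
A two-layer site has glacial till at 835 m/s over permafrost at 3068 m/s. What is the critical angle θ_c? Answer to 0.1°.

At critical incidence the refracted ray runs along the interface (θ₂ = 90°), so sin θ_c = V₁/V₂.
θ_c = arcsin(835/3068) = arcsin 0.2722 = 15.79°.

15.8°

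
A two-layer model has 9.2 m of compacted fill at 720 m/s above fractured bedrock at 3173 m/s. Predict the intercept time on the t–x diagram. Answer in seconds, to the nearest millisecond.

0.025 s

θ_c = arcsin(V₁/V₂) = arcsin(720/3173) = 13.12°; cos θ_c = 0.9739.
tᵢ = 2h·cos θ_c / V₁ = 2·9.2·0.9739 / 720 = 0.02489 s.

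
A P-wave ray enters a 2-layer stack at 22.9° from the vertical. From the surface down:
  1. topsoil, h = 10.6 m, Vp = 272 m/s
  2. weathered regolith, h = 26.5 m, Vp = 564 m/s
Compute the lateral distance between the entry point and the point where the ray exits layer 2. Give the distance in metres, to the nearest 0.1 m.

Apply Snell's law at each interface; in layer i the horizontal offset is hᵢ·tan θᵢ.
Layer 1: θ = 22.90°; offset = 10.6·tan 22.90° = 4.478 m.
Layer 2: sin θ = 564·sin 22.9°/272 = 0.8069, θ = 53.79°; offset = 26.5·tan 53.79° = 36.195 m.
Σ offsets = 40.672 m.

40.7 m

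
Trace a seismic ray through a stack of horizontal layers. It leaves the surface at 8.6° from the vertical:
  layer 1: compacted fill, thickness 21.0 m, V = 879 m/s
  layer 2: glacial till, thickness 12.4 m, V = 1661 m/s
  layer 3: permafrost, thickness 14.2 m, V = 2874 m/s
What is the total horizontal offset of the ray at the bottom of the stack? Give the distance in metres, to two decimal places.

p = sin θ₁/V₁ = sin 8.6°/879 = 1.7012e-04 s/m is conserved through the stack.
Layer 1: θ = 8.60°; offset = 21.0·tan 8.60° = 3.1760 m.
Layer 2: sin θ = p·1661 = 0.2826 → θ = 16.41°; offset = 12.4·tan 16.41° = 3.6527 m.
Layer 3: sin θ = p·2874 = 0.4889 → θ = 29.27°; offset = 14.2·tan 29.27° = 7.9589 m.
Total horizontal offset = 14.7875 m.

14.79 m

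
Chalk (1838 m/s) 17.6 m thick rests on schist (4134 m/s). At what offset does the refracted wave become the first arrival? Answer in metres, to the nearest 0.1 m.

x_cross = 2h·√((V₂+V₁)/(V₂−V₁)).
(V₂+V₁)/(V₂−V₁) = (4134+1838)/(4134−1838) = 2.6010; √ = 1.6128.
x_cross = 2·17.6·1.6128 = 56.77 m.

56.8 m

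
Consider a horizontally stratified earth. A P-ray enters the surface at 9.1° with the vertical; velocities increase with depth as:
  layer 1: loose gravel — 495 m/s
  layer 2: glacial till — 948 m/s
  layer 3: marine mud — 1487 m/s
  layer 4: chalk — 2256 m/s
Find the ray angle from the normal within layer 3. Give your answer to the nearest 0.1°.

28.4°

Snell's law across each interface conserves sin θ / V, so sin θ_3 = V_3·sin θ₁/V₁.
sin θ_3 = 1487 × sin 9.1° / 495 = 0.4751.
θ_3 = 28.37° from the vertical.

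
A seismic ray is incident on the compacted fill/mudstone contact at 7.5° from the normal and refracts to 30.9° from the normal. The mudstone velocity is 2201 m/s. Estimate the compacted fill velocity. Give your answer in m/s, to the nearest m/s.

Snell's law: sin 7.5°/V₁ = sin 30.9°/V₂.
V₁ = V₂·sin 7.5°/sin 30.9° = 2201 × 0.2542 = 559.43 m/s.

559 m/s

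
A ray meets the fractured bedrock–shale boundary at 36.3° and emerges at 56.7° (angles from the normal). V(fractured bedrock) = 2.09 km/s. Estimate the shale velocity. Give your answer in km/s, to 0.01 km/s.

2.95 km/s

sin 36.3° = 0.5920; sin 56.7° = 0.8358.
V₂ = V₁·(sin θ₂/sin θ₁) = 2.09·(0.8358/0.5920) = 2.95 km/s.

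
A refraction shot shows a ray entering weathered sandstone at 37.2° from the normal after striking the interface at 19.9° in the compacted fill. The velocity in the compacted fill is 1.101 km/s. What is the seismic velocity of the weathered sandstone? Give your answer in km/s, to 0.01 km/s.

1.96 km/s

sin 19.9° = 0.3404; sin 37.2° = 0.6046.
V₂ = V₁·(sin θ₂/sin θ₁) = 1.101·(0.6046/0.3404) = 1.96 km/s.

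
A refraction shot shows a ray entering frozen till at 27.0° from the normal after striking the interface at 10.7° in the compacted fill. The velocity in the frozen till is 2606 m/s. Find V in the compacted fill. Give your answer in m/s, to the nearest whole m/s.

Snell's law: sin 10.7°/V₁ = sin 27.0°/V₂.
V₁ = V₂·sin 10.7°/sin 27.0° = 2606 × 0.4090 = 1065.77 m/s.

1066 m/s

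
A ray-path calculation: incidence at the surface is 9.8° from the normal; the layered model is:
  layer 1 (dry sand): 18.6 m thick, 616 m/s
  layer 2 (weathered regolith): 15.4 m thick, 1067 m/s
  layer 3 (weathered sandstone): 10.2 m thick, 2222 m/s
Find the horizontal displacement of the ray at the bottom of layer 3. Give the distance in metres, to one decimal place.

15.9 m

p = sin θ₁/V₁ = sin 9.8°/616 = 2.7631e-04 s/m is conserved through the stack.
Layer 1: θ = 9.80°; offset = 18.6·tan 9.80° = 3.213 m.
Layer 2: sin θ = p·1067 = 0.2948 → θ = 17.15°; offset = 15.4·tan 17.15° = 4.752 m.
Layer 3: sin θ = p·2222 = 0.6140 → θ = 37.88°; offset = 10.2·tan 37.88° = 7.934 m.
Summing the layer offsets gives 15.898 m.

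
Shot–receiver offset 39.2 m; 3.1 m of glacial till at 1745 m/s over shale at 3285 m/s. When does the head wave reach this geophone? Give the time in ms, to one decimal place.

14.9 ms

t = x/V₂ + 2h·√(V₂²−V₁²)/(V₁V₂).
√(V₂²−V₁²) = √(3285²−1745²) = 2783.2 m/s; delay term = 2·3.1·2783.2/(1745·3285) = 0.00301 s.
t = 39.2/3285 + 0.00301 = 0.01494 s.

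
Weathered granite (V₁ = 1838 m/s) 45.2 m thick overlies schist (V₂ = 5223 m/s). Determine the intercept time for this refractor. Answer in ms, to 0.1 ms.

46.0 ms

θ_c = arcsin(V₁/V₂) = arcsin(1838/5223) = 20.60°; cos θ_c = 0.9360.
tᵢ = 2h·cos θ_c / V₁ = 2·45.2·0.9360 / 1838 = 0.04604 s.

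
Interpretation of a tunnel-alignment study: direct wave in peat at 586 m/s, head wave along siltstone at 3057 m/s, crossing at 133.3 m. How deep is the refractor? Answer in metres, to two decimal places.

h = (x_cross/2)·√((V₂−V₁)/(V₂+V₁)).
(V₂−V₁)/(V₂+V₁) = (3057−586)/(3057+586) = 0.6783; √ = 0.8236.
h = (133.3/2)·0.8236 = 54.89 m.

54.89 m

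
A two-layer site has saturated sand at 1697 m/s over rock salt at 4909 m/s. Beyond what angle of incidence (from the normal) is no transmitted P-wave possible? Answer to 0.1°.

20.2°

Critical incidence: sin θ_c = V₁/V₂ = 1697/4909 = 0.3457.
θ_c = arcsin 0.3457 = 20.22°.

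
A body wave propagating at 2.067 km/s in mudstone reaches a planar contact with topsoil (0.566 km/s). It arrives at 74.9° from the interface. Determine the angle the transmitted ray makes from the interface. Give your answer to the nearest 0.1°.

Angle from the normal: 90° − 74.9° = 15.1°.
Snell's law: sin θ₂ = (V₂/V₁)·sin θ₁ = (0.566/2.067)·sin 15.1° = 0.0713.
θ₂ = sin⁻¹(0.0713) = 4.09° (from vertical).
From the interface: 90° − 4.09° = 85.91°.

85.9°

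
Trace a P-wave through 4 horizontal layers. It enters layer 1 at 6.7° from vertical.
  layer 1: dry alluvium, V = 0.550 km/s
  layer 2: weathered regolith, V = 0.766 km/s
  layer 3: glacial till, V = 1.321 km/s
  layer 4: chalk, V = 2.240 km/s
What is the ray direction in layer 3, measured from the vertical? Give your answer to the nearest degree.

16°

Snell's law across each interface conserves sin θ / V, so sin θ_3 = V_3·sin θ₁/V₁.
sin θ_3 = 1.321 × sin 6.7° / 0.550 = 0.2802.
θ_3 = arcsin 0.2802 = 16.27°.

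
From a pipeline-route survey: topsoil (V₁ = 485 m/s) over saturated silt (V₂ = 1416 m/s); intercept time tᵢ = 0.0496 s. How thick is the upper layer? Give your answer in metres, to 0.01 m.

h = tᵢ·V₁·V₂ / (2·√(V₂²−V₁²)).
√(V₂²−V₁²) = √(1416² − 485²) = 1330.3 m/s.
h = 0.0496 s × 485 × 1416 / (2 × 1330.3) = 12.80 m.

12.80 m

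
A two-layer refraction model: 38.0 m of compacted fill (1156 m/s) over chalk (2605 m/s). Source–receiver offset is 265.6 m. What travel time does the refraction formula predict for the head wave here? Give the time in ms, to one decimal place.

160.9 ms

θ_c = arcsin(V₁/V₂) = arcsin(1156/2605) = 26.34°, cos θ_c = 0.8961.
Intercept time tᵢ = 2h cos θ_c / V₁ = 2·38.0·0.8961/1156 = 0.05892 s.
t = x/V₂ + tᵢ = 265.6/2605 + 0.05892 = 0.16087 s.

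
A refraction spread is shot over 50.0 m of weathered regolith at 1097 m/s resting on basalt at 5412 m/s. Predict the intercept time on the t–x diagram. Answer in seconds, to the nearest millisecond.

tᵢ = 2h·√(V₂²−V₁²)/(V₁V₂).
√(V₂²−V₁²) = √(5412²−1097²) = 5299.7 m/s.
tᵢ = 2·50.0·5299.7/(1097·5412) = 0.08927 s.

0.089 s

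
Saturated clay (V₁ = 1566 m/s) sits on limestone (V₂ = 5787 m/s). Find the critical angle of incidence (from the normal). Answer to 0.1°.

15.7°

Critical incidence: sin θ_c = V₁/V₂ = 1566/5787 = 0.2706.
θ_c = arcsin 0.2706 = 15.70°.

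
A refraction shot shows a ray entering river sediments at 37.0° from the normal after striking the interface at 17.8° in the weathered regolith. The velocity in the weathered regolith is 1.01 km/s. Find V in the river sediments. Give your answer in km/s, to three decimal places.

Snell's law: sin 17.8°/V₁ = sin 37.0°/V₂.
V₂ = V₁·sin 37.0°/sin 17.8° = 1.01 × 1.9687 = 1.988 km/s.

1.988 km/s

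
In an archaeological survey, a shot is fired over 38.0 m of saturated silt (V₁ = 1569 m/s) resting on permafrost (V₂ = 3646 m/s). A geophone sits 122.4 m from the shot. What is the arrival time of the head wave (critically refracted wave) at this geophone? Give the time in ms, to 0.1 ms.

t = x/V₂ + 2h·√(V₂²−V₁²)/(V₁V₂).
√(V₂²−V₁²) = √(3646²−1569²) = 3291.1 m/s; delay term = 2·38.0·3291.1/(1569·3646) = 0.04372 s.
t = 122.4/3646 + 0.04372 = 0.07729 s.

77.3 ms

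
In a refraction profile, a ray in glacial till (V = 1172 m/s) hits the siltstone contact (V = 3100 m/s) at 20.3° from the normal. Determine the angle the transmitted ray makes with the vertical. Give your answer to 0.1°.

Snell's law: sin θ₂ = (V₂/V₁)·sin θ₁ = (3100/1172)·sin 20.3° = 0.9177.
θ₂ = sin⁻¹(0.9177) = 66.59° (from vertical).

66.6°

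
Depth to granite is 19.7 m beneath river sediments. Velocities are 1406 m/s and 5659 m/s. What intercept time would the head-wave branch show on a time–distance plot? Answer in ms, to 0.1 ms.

27.1 ms

θ_c = arcsin(V₁/V₂) = arcsin(1406/5659) = 14.39°; cos θ_c = 0.9686.
tᵢ = 2h·cos θ_c / V₁ = 2·19.7·0.9686 / 1406 = 0.02714 s.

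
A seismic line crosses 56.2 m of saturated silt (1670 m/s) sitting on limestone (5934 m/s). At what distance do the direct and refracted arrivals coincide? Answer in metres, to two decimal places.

θ_c = arcsin(1670/5934) = 16.35°, so cos θ_c = 0.9596 and tᵢ = 2h cos θ_c/V₁ = 0.0646 s.
At crossover x/V₁ = x/V₂ + tᵢ ⇒ x = tᵢ/(1/V₁ − 1/V₂) = 0.06459/(5.9880e-04 − 1.6852e-04) = 150.10 m.

150.10 m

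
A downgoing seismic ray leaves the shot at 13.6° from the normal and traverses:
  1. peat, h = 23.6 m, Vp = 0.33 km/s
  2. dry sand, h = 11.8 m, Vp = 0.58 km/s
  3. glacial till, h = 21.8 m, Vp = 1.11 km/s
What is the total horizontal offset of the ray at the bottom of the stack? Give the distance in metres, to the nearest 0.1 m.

Apply Snell's law at each interface; in layer i the horizontal offset is hᵢ·tan θᵢ.
Layer 1: θ = 13.60°; offset = 23.6·tan 13.60° = 5.709 m.
Layer 2: sin θ = 0.58·sin 13.6°/0.33 = 0.4133, θ = 24.41°; offset = 11.8·tan 24.41° = 5.355 m.
Layer 3: sin θ = 1.11·sin 13.6°/0.33 = 0.7909, θ = 52.27°; offset = 21.8·tan 52.27° = 28.178 m.
Total horizontal offset = 39.243 m.

39.2 m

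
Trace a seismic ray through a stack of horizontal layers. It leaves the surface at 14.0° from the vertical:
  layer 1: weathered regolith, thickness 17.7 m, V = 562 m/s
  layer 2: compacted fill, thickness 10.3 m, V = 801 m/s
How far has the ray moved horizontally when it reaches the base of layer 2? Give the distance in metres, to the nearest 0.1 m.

8.2 m

Ray parameter p = sin 14.0° / 562 m/s = 4.3047e-04 s/m.
Layer 1: θ = 14.00°; offset = 17.7·tan 14.00° = 4.413 m.
Layer 2: sin θ = p·801 = 0.3448 → θ = 20.17°; offset = 10.3·tan 20.17° = 3.783 m.
Total horizontal offset = 8.197 m.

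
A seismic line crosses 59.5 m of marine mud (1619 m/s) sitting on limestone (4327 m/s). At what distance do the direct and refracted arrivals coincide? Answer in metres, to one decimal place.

176.3 m

x_cross = 2h·√((V₂+V₁)/(V₂−V₁)).
(V₂+V₁)/(V₂−V₁) = (4327+1619)/(4327−1619) = 2.1957; √ = 1.4818.
x_cross = 2·59.5·1.4818 = 176.33 m.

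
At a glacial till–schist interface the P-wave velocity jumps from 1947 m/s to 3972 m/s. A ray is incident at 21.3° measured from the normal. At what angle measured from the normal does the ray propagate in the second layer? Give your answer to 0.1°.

Snell's law: sin θ₂ = (V₂/V₁)·sin θ₁ = (3972/1947)·sin 21.3° = 0.7411.
θ₂ = sin⁻¹(0.7411) = 47.82° (from vertical).

47.8°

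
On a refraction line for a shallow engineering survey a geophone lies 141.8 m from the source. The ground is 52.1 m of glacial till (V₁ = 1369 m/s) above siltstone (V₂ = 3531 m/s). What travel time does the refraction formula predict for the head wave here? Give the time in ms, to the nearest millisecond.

110 ms

θ_c = arcsin(V₁/V₂) = arcsin(1369/3531) = 22.81°, cos θ_c = 0.9218.
Intercept time tᵢ = 2h cos θ_c / V₁ = 2·52.1·0.9218/1369 = 0.07016 s.
t = x/V₂ + tᵢ = 141.8/3531 + 0.07016 = 0.11032 s.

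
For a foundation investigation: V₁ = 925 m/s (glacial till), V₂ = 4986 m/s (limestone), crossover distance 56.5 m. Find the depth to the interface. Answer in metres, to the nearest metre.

h = (x_cross/2)·√((V₂−V₁)/(V₂+V₁)).
(V₂−V₁)/(V₂+V₁) = (4986−925)/(4986+925) = 0.6870; √ = 0.8289.
h = (56.5/2)·0.8289 = 23.42 m.

23 m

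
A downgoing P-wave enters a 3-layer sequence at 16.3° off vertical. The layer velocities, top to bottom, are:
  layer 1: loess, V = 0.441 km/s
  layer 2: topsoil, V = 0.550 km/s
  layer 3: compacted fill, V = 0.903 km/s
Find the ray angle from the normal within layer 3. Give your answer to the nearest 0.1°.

Snell's law across each interface conserves sin θ / V, so sin θ_3 = V_3·sin θ₁/V₁.
sin θ_3 = 0.903 × sin 16.3° / 0.441 = 0.5747.
θ_3 = 35.08° from the vertical.

35.1°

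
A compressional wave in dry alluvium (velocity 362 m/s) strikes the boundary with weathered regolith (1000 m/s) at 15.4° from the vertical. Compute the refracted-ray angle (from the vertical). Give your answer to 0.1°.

47.2°

sin θ₁/V₁ = sin θ₂/V₂ ⇒ sin θ₂ = 1000·sin 15.4°/362 = 1000·0.2656/362 = 0.7336.
θ₂ = sin⁻¹(0.7336) = 47.19° (from vertical).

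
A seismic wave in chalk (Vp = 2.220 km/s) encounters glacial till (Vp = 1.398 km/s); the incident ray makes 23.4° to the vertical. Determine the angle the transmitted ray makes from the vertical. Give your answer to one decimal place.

sin θ₁/V₁ = sin θ₂/V₂ ⇒ sin θ₂ = 1.398·sin 23.4°/2.220 = 1.398·0.3971/2.220 = 0.2501.
θ₂ = sin⁻¹(0.2501) = 14.48° (from vertical).

14.5°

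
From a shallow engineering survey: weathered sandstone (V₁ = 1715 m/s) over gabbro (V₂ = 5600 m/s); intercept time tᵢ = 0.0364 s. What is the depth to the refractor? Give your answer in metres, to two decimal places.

32.79 m

θ_c = arcsin(1715/5600) = 17.83°; cos θ_c = 0.9520.
tᵢ = 2h cos θ_c/V₁ ⇒ h = tᵢ·V₁/(2 cos θ_c) = 0.0364·1715/(2·0.9520) = 32.79 m.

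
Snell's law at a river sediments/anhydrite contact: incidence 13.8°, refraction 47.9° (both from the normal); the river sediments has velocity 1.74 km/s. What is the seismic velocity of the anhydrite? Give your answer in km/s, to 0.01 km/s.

Snell's law: sin 13.8°/V₁ = sin 47.9°/V₂.
V₂ = V₁·sin 47.9°/sin 13.8° = 1.74 × 3.1106 = 5.41 km/s.

5.41 km/s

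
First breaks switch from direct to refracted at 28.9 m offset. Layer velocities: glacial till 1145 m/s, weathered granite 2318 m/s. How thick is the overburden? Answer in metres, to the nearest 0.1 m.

8.4 m

h = (x_cross/2)·√((V₂−V₁)/(V₂+V₁)).
(V₂−V₁)/(V₂+V₁) = (2318−1145)/(2318+1145) = 0.3387; √ = 0.5820.
h = (28.9/2)·0.5820 = 8.41 m.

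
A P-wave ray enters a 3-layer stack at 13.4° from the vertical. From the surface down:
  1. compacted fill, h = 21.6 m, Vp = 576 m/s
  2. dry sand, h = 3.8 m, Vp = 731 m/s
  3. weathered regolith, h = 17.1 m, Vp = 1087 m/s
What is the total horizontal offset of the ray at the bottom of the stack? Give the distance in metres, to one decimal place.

Apply Snell's law at each interface; in layer i the horizontal offset is hᵢ·tan θᵢ.
Layer 1: θ = 13.40°; offset = 21.6·tan 13.40° = 5.146 m.
Layer 2: sin θ = 731·sin 13.4°/576 = 0.2941, θ = 17.10°; offset = 3.8·tan 17.10° = 1.169 m.
Layer 3: sin θ = 1087·sin 13.4°/576 = 0.4373, θ = 25.93°; offset = 17.1·tan 25.93° = 8.316 m.
Total horizontal offset = 14.631 m.

14.6 m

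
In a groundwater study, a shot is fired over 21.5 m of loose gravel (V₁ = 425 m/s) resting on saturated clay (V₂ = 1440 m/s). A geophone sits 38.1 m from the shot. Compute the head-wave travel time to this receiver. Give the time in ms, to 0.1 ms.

θ_c = arcsin(V₁/V₂) = arcsin(425/1440) = 17.17°, cos θ_c = 0.9555.
Intercept time tᵢ = 2h cos θ_c / V₁ = 2·21.5·0.9555/425 = 0.09667 s.
t = x/V₂ + tᵢ = 38.1/1440 + 0.09667 = 0.12313 s.

123.1 ms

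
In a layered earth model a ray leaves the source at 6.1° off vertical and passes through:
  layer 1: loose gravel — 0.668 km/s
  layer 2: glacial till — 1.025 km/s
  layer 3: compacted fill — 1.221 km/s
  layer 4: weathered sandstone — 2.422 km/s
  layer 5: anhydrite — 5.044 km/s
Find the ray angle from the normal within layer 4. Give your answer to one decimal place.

22.7°

Snell's law across each interface conserves sin θ / V, so sin θ_4 = V_4·sin θ₁/V₁.
sin θ_4 = 2.422 × sin 6.1° / 0.668 = 0.3853.
θ_4 = arcsin 0.3853 = 22.66°.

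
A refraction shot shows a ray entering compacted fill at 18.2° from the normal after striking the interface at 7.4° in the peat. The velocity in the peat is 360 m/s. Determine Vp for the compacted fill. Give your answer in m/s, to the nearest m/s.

sin 7.4° = 0.1288; sin 18.2° = 0.3123.
V₂ = V₁·(sin θ₂/sin θ₁) = 360·(0.3123/0.1288) = 873.02 m/s.

873 m/s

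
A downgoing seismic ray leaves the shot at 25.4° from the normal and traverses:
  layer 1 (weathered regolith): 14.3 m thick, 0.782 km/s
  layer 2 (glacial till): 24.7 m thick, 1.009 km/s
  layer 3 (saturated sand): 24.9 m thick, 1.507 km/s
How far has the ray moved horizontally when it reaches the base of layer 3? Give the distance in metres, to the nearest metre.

60 m

p = sin θ₁/V₁ = sin 25.4°/0.782 = 5.4851e-01 s/km is conserved through the stack.
Layer 1: θ = 25.40°; offset = 14.3·tan 25.40° = 6.790 m.
Layer 2: sin θ = p·1.009 = 0.5534 → θ = 33.60°; offset = 24.7·tan 33.60° = 16.413 m.
Layer 3: sin θ = p·1.507 = 0.8266 → θ = 55.75°; offset = 24.9·tan 55.75° = 36.573 m.
Σ offsets = 59.776 m.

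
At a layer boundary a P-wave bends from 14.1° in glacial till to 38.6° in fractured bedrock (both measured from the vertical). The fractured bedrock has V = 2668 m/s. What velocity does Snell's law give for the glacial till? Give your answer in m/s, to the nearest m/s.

sin 14.1° = 0.2436; sin 38.6° = 0.6239.
V₁ = V₂·(sin θ₁/sin θ₂) = 2668·(0.2436/0.6239) = 1041.81 m/s.

1042 m/s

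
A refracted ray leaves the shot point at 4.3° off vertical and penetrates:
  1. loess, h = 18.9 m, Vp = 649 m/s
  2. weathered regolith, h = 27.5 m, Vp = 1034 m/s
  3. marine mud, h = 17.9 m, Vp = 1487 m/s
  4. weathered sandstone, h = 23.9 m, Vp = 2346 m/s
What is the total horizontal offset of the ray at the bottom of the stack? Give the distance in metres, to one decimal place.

14.6 m

Apply Snell's law at each interface; in layer i the horizontal offset is hᵢ·tan θᵢ.
Layer 1: θ = 4.30°; offset = 18.9·tan 4.30° = 1.421 m.
Layer 2: sin θ = 1034·sin 4.3°/649 = 0.1195, θ = 6.86°; offset = 27.5·tan 6.86° = 3.309 m.
Layer 3: sin θ = 1487·sin 4.3°/649 = 0.1718, θ = 9.89°; offset = 17.9·tan 9.89° = 3.121 m.
Layer 4: sin θ = 2346·sin 4.3°/649 = 0.2710, θ = 15.73°; offset = 23.9·tan 15.73° = 6.730 m.
Σ offsets = 14.581 m.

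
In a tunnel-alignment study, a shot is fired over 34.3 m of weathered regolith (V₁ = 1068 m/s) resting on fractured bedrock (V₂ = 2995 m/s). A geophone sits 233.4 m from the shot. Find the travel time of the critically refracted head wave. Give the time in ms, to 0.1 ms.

137.9 ms

t = x/V₂ + 2h·√(V₂²−V₁²)/(V₁V₂).
√(V₂²−V₁²) = √(2995²−1068²) = 2798.1 m/s; delay term = 2·34.3·2798.1/(1068·2995) = 0.06001 s.
t = 233.4/2995 + 0.06001 = 0.13794 s.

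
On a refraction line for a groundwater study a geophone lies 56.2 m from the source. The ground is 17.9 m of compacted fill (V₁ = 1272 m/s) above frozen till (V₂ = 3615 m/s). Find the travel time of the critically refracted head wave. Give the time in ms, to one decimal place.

t = x/V₂ + 2h·√(V₂²−V₁²)/(V₁V₂).
√(V₂²−V₁²) = √(3615²−1272²) = 3383.8 m/s; delay term = 2·17.9·3383.8/(1272·3615) = 0.02634 s.
t = 56.2/3615 + 0.02634 = 0.04189 s.

41.9 ms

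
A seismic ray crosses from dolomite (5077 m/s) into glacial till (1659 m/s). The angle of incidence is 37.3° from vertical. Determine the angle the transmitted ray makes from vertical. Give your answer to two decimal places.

11.42°

Snell's law: sin θ₂ = (V₂/V₁)·sin θ₁ = (1659/5077)·sin 37.3° = 0.1980.
θ₂ = arcsin 0.1980 = 11.42° from the normal.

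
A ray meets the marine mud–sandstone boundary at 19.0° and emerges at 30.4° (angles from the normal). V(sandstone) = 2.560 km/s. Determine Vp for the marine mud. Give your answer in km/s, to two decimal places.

1.65 km/s

sin 19.0° = 0.3256; sin 30.4° = 0.5060.
V₁ = V₂·(sin θ₁/sin θ₂) = 2.560·(0.3256/0.5060) = 1.65 km/s.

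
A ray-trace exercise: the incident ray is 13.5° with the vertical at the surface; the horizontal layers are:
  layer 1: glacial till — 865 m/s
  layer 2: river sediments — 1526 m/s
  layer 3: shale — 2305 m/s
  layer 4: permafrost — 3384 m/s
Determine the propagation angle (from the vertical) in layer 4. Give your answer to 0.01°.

65.96°

Ray parameter p = sin 13.5° / 865 = 2.6988e-04 s/m.
sin θ_4 = p·V_4 = 2.6988e-04 × 3384 = 0.9133.
θ_4 = arcsin 0.9133 = 65.96°.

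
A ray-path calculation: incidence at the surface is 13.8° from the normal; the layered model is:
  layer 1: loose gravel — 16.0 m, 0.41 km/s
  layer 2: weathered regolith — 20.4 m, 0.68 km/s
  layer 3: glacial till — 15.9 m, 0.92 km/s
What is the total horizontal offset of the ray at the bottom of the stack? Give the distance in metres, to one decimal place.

Apply Snell's law at each interface; in layer i the horizontal offset is hᵢ·tan θᵢ.
Layer 1: θ = 13.80°; offset = 16.0·tan 13.80° = 3.930 m.
Layer 2: sin θ = 0.68·sin 13.8°/0.41 = 0.3956, θ = 23.30°; offset = 20.4·tan 23.30° = 8.787 m.
Layer 3: sin θ = 0.92·sin 13.8°/0.41 = 0.5352, θ = 32.36°; offset = 15.9·tan 32.36° = 10.075 m.
Summing the layer offsets gives 22.793 m.

22.8 m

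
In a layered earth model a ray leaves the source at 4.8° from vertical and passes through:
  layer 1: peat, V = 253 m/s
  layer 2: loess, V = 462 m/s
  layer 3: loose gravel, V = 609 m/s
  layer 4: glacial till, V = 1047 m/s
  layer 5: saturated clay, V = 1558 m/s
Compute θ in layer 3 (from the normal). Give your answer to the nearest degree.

12°

Snell's law across each interface conserves sin θ / V, so sin θ_3 = V_3·sin θ₁/V₁.
sin θ_3 = 609 × sin 4.8° / 253 = 0.2014.
θ_3 = 11.62° from the vertical.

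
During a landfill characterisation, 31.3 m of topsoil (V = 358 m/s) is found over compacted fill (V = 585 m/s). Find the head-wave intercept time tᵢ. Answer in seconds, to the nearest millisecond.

0.138 s

tᵢ = 2h·√(V₂²−V₁²)/(V₁V₂).
√(V₂²−V₁²) = √(585²−358²) = 462.7 m/s.
tᵢ = 2·31.3·462.7/(358·585) = 0.13829 s.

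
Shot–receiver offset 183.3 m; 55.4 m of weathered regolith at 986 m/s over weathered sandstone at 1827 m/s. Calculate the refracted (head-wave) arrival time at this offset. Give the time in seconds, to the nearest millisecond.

0.195 s

θ_c = arcsin(V₁/V₂) = arcsin(986/1827) = 32.66°, cos θ_c = 0.8419.
Intercept time tᵢ = 2h cos θ_c / V₁ = 2·55.4·0.8419/986 = 0.09460 s.
t = x/V₂ + tᵢ = 183.3/1827 + 0.09460 = 0.19493 s.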